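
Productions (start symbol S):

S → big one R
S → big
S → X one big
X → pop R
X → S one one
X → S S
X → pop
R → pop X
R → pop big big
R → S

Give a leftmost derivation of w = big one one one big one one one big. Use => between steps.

S => X one big => S one one one big => X one big one one one big => S one one one big one one one big => big one one one big one one one big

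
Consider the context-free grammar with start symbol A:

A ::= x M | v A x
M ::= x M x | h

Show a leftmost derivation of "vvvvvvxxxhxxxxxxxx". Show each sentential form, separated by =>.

A=>vAx=>vvAxx=>vvvAxxx=>vvvvAxxxx=>vvvvvAxxxxx=>vvvvvvAxxxxxx=>vvvvvvxMxxxxxx=>vvvvvvxxMxxxxxxx=>vvvvvvxxxMxxxxxxxx=>vvvvvvxxxhxxxxxxxx

A => vAx   [A ::= v A x]
vAx => vvAxx   [A ::= v A x]
vvAxx => vvvAxxx   [A ::= v A x]
vvvAxxx => vvvvAxxxx   [A ::= v A x]
vvvvAxxxx => vvvvvAxxxxx   [A ::= v A x]
vvvvvAxxxxx => vvvvvvAxxxxxx   [A ::= v A x]
vvvvvvAxxxxxx => vvvvvvxMxxxxxx   [A ::= x M]
vvvvvvxMxxxxxx => vvvvvvxxMxxxxxxx   [M ::= x M x]
vvvvvvxxMxxxxxxx => vvvvvvxxxMxxxxxxxx   [M ::= x M x]
vvvvvvxxxMxxxxxxxx => vvvvvvxxxhxxxxxxxx   [M ::= h]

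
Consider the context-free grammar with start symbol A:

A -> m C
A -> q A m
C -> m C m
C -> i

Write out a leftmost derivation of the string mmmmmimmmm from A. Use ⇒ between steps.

A ⇒ mC   [A -> m C]
mC ⇒ mmCm   [C -> m C m]
mmCm ⇒ mmmCmm   [C -> m C m]
mmmCmm ⇒ mmmmCmmm   [C -> m C m]
mmmmCmmm ⇒ mmmmmCmmmm   [C -> m C m]
mmmmmCmmmm ⇒ mmmmmimmmm   [C -> i]

A ⇒ mC ⇒ mmCm ⇒ mmmCmm ⇒ mmmmCmmm ⇒ mmmmmCmmmm ⇒ mmmmmimmmm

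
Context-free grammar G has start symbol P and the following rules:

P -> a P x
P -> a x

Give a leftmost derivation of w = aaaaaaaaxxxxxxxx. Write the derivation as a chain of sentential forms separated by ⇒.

P ⇒ aPx   [P -> a P x]
aPx ⇒ aaPxx   [P -> a P x]
aaPxx ⇒ aaaPxxx   [P -> a P x]
aaaPxxx ⇒ aaaaPxxxx   [P -> a P x]
aaaaPxxxx ⇒ aaaaaPxxxxx   [P -> a P x]
aaaaaPxxxxx ⇒ aaaaaaPxxxxxx   [P -> a P x]
aaaaaaPxxxxxx ⇒ aaaaaaaPxxxxxxx   [P -> a P x]
aaaaaaaPxxxxxxx ⇒ aaaaaaaaxxxxxxxx   [P -> a x]

P⇒aPx⇒aaPxx⇒aaaPxxx⇒aaaaPxxxx⇒aaaaaPxxxxx⇒aaaaaaPxxxxxx⇒aaaaaaaPxxxxxxx⇒aaaaaaaaxxxxxxxx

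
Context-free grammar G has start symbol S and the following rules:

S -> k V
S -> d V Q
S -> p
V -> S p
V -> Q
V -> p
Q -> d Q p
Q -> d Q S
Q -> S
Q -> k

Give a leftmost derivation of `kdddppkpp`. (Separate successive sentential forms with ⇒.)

S ⇒ kV   [S -> k V]
kV ⇒ kQ   [V -> Q]
kQ ⇒ kdQS   [Q -> d Q S]
kdQS ⇒ kddQpS   [Q -> d Q p]
kddQpS ⇒ kddSpS   [Q -> S]
kddSpS ⇒ kdddVQpS   [S -> d V Q]
kdddVQpS ⇒ kdddSpQpS   [V -> S p]
kdddSpQpS ⇒ kdddppQpS   [S -> p]
kdddppQpS ⇒ kdddppkpS   [Q -> k]
kdddppkpS ⇒ kdddppkpp   [S -> p]

S ⇒ kV ⇒ kQ ⇒ kdQS ⇒ kddQpS ⇒ kddSpS ⇒ kdddVQpS ⇒ kdddSpQpS ⇒ kdddppQpS ⇒ kdddppkpS ⇒ kdddppkpp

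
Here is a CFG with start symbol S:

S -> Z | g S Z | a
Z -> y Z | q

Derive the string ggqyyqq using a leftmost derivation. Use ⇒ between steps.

S ⇒ gSZ ⇒ ggSZZ ⇒ ggZZZ ⇒ ggqZZ ⇒ ggqyZZ ⇒ ggqyyZZ ⇒ ggqyyqZ ⇒ ggqyyqq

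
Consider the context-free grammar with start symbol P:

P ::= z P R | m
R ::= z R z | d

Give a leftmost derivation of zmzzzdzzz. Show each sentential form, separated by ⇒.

P ⇒ zPR ⇒ zmR ⇒ zmzRz ⇒ zmzzRzz ⇒ zmzzzRzzz ⇒ zmzzzdzzz

P ⇒ zPR   [P ::= z P R]
zPR ⇒ zmR   [P ::= m]
zmR ⇒ zmzRz   [R ::= z R z]
zmzRz ⇒ zmzzRzz   [R ::= z R z]
zmzzRzz ⇒ zmzzzRzzz   [R ::= z R z]
zmzzzRzzz ⇒ zmzzzdzzz   [R ::= d]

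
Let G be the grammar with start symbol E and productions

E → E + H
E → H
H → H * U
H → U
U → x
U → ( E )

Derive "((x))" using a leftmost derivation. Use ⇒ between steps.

E ⇒ H   [E → H]
H ⇒ U   [H → U]
U ⇒ (E)   [U → ( E )]
(E) ⇒ (H)   [E → H]
(H) ⇒ (U)   [H → U]
(U) ⇒ ((E))   [U → ( E )]
((E)) ⇒ ((H))   [E → H]
((H)) ⇒ ((U))   [H → U]
((U)) ⇒ ((x))   [U → x]

E ⇒ H ⇒ U ⇒ (E) ⇒ (H) ⇒ (U) ⇒ ((E)) ⇒ ((H)) ⇒ ((U)) ⇒ ((x))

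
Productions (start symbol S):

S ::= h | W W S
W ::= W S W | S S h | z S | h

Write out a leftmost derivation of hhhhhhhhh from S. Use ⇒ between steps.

S ⇒ WWS   [S ::= W W S]
WWS ⇒ WSWWS   [W ::= W S W]
WSWWS ⇒ SShSWWS   [W ::= S S h]
SShSWWS ⇒ WWSShSWWS   [S ::= W W S]
WWSShSWWS ⇒ hWSShSWWS   [W ::= h]
hWSShSWWS ⇒ hhSShSWWS   [W ::= h]
hhSShSWWS ⇒ hhhShSWWS   [S ::= h]
hhhShSWWS ⇒ hhhhhSWWS   [S ::= h]
hhhhhSWWS ⇒ hhhhhhWWS   [S ::= h]
hhhhhhWWS ⇒ hhhhhhhWS   [W ::= h]
hhhhhhhWS ⇒ hhhhhhhhS   [W ::= h]
hhhhhhhhS ⇒ hhhhhhhhh   [S ::= h]

S ⇒ WWS ⇒ WSWWS ⇒ SShSWWS ⇒ WWSShSWWS ⇒ hWSShSWWS ⇒ hhSShSWWS ⇒ hhhShSWWS ⇒ hhhhhSWWS ⇒ hhhhhhWWS ⇒ hhhhhhhWS ⇒ hhhhhhhhS ⇒ hhhhhhhhh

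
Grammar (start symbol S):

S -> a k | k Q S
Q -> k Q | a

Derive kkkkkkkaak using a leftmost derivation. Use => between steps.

S => kQS   [S -> k Q S]
kQS => kkQS   [Q -> k Q]
kkQS => kkkQS   [Q -> k Q]
kkkQS => kkkkQS   [Q -> k Q]
kkkkQS => kkkkkQS   [Q -> k Q]
kkkkkQS => kkkkkkQS   [Q -> k Q]
kkkkkkQS => kkkkkkkQS   [Q -> k Q]
kkkkkkkQS => kkkkkkkaS   [Q -> a]
kkkkkkkaS => kkkkkkkaak   [S -> a k]

S => kQS => kkQS => kkkQS => kkkkQS => kkkkkQS => kkkkkkQS => kkkkkkkQS => kkkkkkkaS => kkkkkkkaak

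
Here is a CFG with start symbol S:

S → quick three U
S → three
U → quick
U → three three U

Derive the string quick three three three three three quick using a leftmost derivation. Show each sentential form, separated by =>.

S => quick three U   [S → quick three U]
quick three U => quick three three three U   [U → three three U]
quick three three three U => quick three three three three three U   [U → three three U]
quick three three three three three U => quick three three three three three quick   [U → quick]

S => quick three U => quick three three three U => quick three three three three three U => quick three three three three three quick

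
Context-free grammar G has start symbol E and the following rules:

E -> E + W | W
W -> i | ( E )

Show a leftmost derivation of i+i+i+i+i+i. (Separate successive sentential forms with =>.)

E => E+W => E+W+W => E+W+W+W => E+W+W+W+W => E+W+W+W+W+W => W+W+W+W+W+W => i+W+W+W+W+W => i+i+W+W+W+W => i+i+i+W+W+W => i+i+i+i+W+W => i+i+i+i+i+W => i+i+i+i+i+i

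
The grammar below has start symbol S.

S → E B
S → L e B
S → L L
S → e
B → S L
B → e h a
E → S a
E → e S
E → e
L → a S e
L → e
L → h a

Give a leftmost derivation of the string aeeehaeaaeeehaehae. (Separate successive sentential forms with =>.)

S => LL => aSeL => aLeBeL => aeeBeL => aeeehaeL => aeeehaeaSe => aeeehaeaLLe => aeeehaeaaSeLe => aeeehaeaaLeBeLe => aeeehaeaaeeBeLe => aeeehaeaaeeehaeLe => aeeehaeaaeeehaehae

S => LL   [S → L L]
LL => aSeL   [L → a S e]
aSeL => aLeBeL   [S → L e B]
aLeBeL => aeeBeL   [L → e]
aeeBeL => aeeehaeL   [B → e h a]
aeeehaeL => aeeehaeaSe   [L → a S e]
aeeehaeaSe => aeeehaeaLLe   [S → L L]
aeeehaeaLLe => aeeehaeaaSeLe   [L → a S e]
aeeehaeaaSeLe => aeeehaeaaLeBeLe   [S → L e B]
aeeehaeaaLeBeLe => aeeehaeaaeeBeLe   [L → e]
aeeehaeaaeeBeLe => aeeehaeaaeeehaeLe   [B → e h a]
aeeehaeaaeeehaeLe => aeeehaeaaeeehaehae   [L → h a]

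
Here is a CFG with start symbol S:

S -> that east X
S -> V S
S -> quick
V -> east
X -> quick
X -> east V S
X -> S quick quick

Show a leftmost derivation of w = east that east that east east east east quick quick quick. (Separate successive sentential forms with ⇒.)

S ⇒ V S ⇒ east S ⇒ east that east X ⇒ east that east S quick quick ⇒ east that east that east X quick quick ⇒ east that east that east east V S quick quick ⇒ east that east that east east east S quick quick ⇒ east that east that east east east V S quick quick ⇒ east that east that east east east east S quick quick ⇒ east that east that east east east east quick quick quick

S ⇒ V S   [S -> V S]
V S ⇒ east S   [V -> east]
east S ⇒ east that east X   [S -> that east X]
east that east X ⇒ east that east S quick quick   [X -> S quick quick]
east that east S quick quick ⇒ east that east that east X quick quick   [S -> that east X]
east that east that east X quick quick ⇒ east that east that east east V S quick quick   [X -> east V S]
east that east that east east V S quick quick ⇒ east that east that east east east S quick quick   [V -> east]
east that east that east east east S quick quick ⇒ east that east that east east east V S quick quick   [S -> V S]
east that east that east east east V S quick quick ⇒ east that east that east east east east S quick quick   [V -> east]
east that east that east east east east S quick quick ⇒ east that east that east east east east quick quick quick   [S -> quick]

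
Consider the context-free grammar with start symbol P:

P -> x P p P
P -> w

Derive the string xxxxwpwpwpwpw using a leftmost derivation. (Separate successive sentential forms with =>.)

P => xPpP => xxPpPpP => xxxPpPpPpP => xxxxPpPpPpPpP => xxxxwpPpPpPpP => xxxxwpwpPpPpP => xxxxwpwpwpPpP => xxxxwpwpwpwpP => xxxxwpwpwpwpw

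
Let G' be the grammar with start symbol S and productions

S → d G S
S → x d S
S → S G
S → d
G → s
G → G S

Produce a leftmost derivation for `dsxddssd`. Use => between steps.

S => dGS => dGSS => dsSS => dsSGS => dsxdSGS => dsxdSGGS => dsxddGGS => dsxddsGS => dsxddssS => dsxddssd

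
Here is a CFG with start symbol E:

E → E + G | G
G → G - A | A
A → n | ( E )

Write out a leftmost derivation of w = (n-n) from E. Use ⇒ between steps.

E ⇒ G ⇒ A ⇒ (E) ⇒ (G) ⇒ (G-A) ⇒ (A-A) ⇒ (n-A) ⇒ (n-n)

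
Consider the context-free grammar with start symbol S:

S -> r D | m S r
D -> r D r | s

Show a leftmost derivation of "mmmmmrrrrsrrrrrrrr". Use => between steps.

S => mSr => mmSrr => mmmSrrr => mmmmSrrrr => mmmmmSrrrrr => mmmmmrDrrrrr => mmmmmrrDrrrrrr => mmmmmrrrDrrrrrrr => mmmmmrrrrDrrrrrrrr => mmmmmrrrrsrrrrrrrr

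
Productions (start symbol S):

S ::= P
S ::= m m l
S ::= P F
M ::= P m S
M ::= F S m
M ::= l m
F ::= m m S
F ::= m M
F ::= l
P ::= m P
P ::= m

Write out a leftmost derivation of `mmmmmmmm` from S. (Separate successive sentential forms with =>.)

S => P => mP => mmP => mmmP => mmmmP => mmmmmP => mmmmmmP => mmmmmmmP => mmmmmmmm

S => P   [S ::= P]
P => mP   [P ::= m P]
mP => mmP   [P ::= m P]
mmP => mmmP   [P ::= m P]
mmmP => mmmmP   [P ::= m P]
mmmmP => mmmmmP   [P ::= m P]
mmmmmP => mmmmmmP   [P ::= m P]
mmmmmmP => mmmmmmmP   [P ::= m P]
mmmmmmmP => mmmmmmmm   [P ::= m]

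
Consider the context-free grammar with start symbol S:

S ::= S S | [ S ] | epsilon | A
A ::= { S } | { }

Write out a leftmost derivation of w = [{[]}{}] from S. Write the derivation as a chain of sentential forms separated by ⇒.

S ⇒ SS ⇒ [S]S ⇒ [SS]S ⇒ [AS]S ⇒ [{S}S]S ⇒ [{[S]}S]S ⇒ [{[]}S]S ⇒ [{[]}A]S ⇒ [{[]}{}]S ⇒ [{[]}{}]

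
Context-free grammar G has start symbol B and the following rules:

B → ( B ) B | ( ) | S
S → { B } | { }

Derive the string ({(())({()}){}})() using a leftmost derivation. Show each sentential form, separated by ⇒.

B ⇒ (B)B ⇒ (S)B ⇒ ({B})B ⇒ ({(B)B})B ⇒ ({(())B})B ⇒ ({(())(B)B})B ⇒ ({(())(S)B})B ⇒ ({(())({B})B})B ⇒ ({(())({()})B})B ⇒ ({(())({()})S})B ⇒ ({(())({()}){}})B ⇒ ({(())({()}){}})()

B ⇒ (B)B   [B → ( B ) B]
(B)B ⇒ (S)B   [B → S]
(S)B ⇒ ({B})B   [S → { B }]
({B})B ⇒ ({(B)B})B   [B → ( B ) B]
({(B)B})B ⇒ ({(())B})B   [B → ( )]
({(())B})B ⇒ ({(())(B)B})B   [B → ( B ) B]
({(())(B)B})B ⇒ ({(())(S)B})B   [B → S]
({(())(S)B})B ⇒ ({(())({B})B})B   [S → { B }]
({(())({B})B})B ⇒ ({(())({()})B})B   [B → ( )]
({(())({()})B})B ⇒ ({(())({()})S})B   [B → S]
({(())({()})S})B ⇒ ({(())({()}){}})B   [S → { }]
({(())({()}){}})B ⇒ ({(())({()}){}})()   [B → ( )]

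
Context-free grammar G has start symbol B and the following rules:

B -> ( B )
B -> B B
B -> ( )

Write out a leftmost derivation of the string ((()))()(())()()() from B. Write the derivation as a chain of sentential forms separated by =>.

B => BB   [B -> B B]
BB => (B)B   [B -> ( B )]
(B)B => ((B))B   [B -> ( B )]
((B))B => ((()))B   [B -> ( )]
((()))B => ((()))BB   [B -> B B]
((()))BB => ((()))BBB   [B -> B B]
((()))BBB => ((()))()BB   [B -> ( )]
((()))()BB => ((()))()BBB   [B -> B B]
((()))()BBB => ((()))()BBBB   [B -> B B]
((()))()BBBB => ((()))()(B)BBB   [B -> ( B )]
((()))()(B)BBB => ((()))()(())BBB   [B -> ( )]
((()))()(())BBB => ((()))()(())()BB   [B -> ( )]
((()))()(())()BB => ((()))()(())()()B   [B -> ( )]
((()))()(())()()B => ((()))()(())()()()   [B -> ( )]

B => BB => (B)B => ((B))B => ((()))B => ((()))BB => ((()))BBB => ((()))()BB => ((()))()BBB => ((()))()BBBB => ((()))()(B)BBB => ((()))()(())BBB => ((()))()(())()BB => ((()))()(())()()B => ((()))()(())()()()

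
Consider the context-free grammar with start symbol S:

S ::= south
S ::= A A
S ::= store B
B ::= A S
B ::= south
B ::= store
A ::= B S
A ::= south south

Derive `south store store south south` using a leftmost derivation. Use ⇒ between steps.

S ⇒ A A   [S ::= A A]
A A ⇒ B S A   [A ::= B S]
B S A ⇒ south S A   [B ::= south]
south S A ⇒ south store B A   [S ::= store B]
south store B A ⇒ south store store A   [B ::= store]
south store store A ⇒ south store store south south   [A ::= south south]

S ⇒ A A ⇒ B S A ⇒ south S A ⇒ south store B A ⇒ south store store A ⇒ south store store south south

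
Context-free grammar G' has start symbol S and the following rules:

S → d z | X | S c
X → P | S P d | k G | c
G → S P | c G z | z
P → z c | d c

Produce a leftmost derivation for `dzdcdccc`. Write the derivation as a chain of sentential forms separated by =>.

S=>Sc=>Scc=>Sccc=>Xccc=>SPdccc=>dzPdccc=>dzdcdccc

S => Sc   [S → S c]
Sc => Scc   [S → S c]
Scc => Sccc   [S → S c]
Sccc => Xccc   [S → X]
Xccc => SPdccc   [X → S P d]
SPdccc => dzPdccc   [S → d z]
dzPdccc => dzdcdccc   [P → d c]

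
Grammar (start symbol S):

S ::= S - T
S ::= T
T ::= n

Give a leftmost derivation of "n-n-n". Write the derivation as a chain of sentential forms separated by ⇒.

S ⇒ S-T ⇒ S-T-T ⇒ T-T-T ⇒ n-T-T ⇒ n-n-T ⇒ n-n-n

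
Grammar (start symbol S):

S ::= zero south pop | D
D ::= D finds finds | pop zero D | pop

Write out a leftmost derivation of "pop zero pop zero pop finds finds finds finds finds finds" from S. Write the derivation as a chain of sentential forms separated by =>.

S => D => D finds finds => D finds finds finds finds => D finds finds finds finds finds finds => pop zero D finds finds finds finds finds finds => pop zero pop zero D finds finds finds finds finds finds => pop zero pop zero pop finds finds finds finds finds finds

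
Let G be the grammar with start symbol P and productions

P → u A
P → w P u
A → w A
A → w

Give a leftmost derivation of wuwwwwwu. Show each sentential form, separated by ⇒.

P ⇒ wPu   [P → w P u]
wPu ⇒ wuAu   [P → u A]
wuAu ⇒ wuwAu   [A → w A]
wuwAu ⇒ wuwwAu   [A → w A]
wuwwAu ⇒ wuwwwAu   [A → w A]
wuwwwAu ⇒ wuwwwwAu   [A → w A]
wuwwwwAu ⇒ wuwwwwwu   [A → w]

P ⇒ wPu ⇒ wuAu ⇒ wuwAu ⇒ wuwwAu ⇒ wuwwwAu ⇒ wuwwwwAu ⇒ wuwwwwwu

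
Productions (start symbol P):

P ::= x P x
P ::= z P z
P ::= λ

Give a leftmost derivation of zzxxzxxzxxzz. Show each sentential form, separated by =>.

P => zPz => zzPzz => zzxPxzz => zzxxPxxzz => zzxxzPzxxzz => zzxxzxPxzxxzz => zzxxzxxzxxzz

P => zPz   [P ::= z P z]
zPz => zzPzz   [P ::= z P z]
zzPzz => zzxPxzz   [P ::= x P x]
zzxPxzz => zzxxPxxzz   [P ::= x P x]
zzxxPxxzz => zzxxzPzxxzz   [P ::= z P z]
zzxxzPzxxzz => zzxxzxPxzxxzz   [P ::= x P x]
zzxxzxPxzxxzz => zzxxzxxzxxzz   [P ::= λ]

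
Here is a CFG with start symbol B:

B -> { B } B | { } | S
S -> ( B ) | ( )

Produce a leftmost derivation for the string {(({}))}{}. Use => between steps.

B => {B}B   [B -> { B } B]
{B}B => {S}B   [B -> S]
{S}B => {(B)}B   [S -> ( B )]
{(B)}B => {(S)}B   [B -> S]
{(S)}B => {((B))}B   [S -> ( B )]
{((B))}B => {(({}))}B   [B -> { }]
{(({}))}B => {(({}))}{}   [B -> { }]

B=>{B}B=>{S}B=>{(B)}B=>{(S)}B=>{((B))}B=>{(({}))}B=>{(({}))}{}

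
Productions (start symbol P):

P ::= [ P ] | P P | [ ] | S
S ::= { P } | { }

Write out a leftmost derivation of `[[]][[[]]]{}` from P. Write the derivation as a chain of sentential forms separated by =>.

P => PP   [P ::= P P]
PP => PPP   [P ::= P P]
PPP => [P]PP   [P ::= [ P ]]
[P]PP => [[]]PP   [P ::= [ ]]
[[]]PP => [[]][P]P   [P ::= [ P ]]
[[]][P]P => [[]][[P]]P   [P ::= [ P ]]
[[]][[P]]P => [[]][[[]]]P   [P ::= [ ]]
[[]][[[]]]P => [[]][[[]]]S   [P ::= S]
[[]][[[]]]S => [[]][[[]]]{}   [S ::= { }]

P=>PP=>PPP=>[P]PP=>[[]]PP=>[[]][P]P=>[[]][[P]]P=>[[]][[[]]]P=>[[]][[[]]]S=>[[]][[[]]]{}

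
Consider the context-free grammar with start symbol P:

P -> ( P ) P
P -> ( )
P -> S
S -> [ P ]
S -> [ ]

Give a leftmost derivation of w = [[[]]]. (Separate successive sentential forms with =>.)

P => S   [P -> S]
S => [P]   [S -> [ P ]]
[P] => [S]   [P -> S]
[S] => [[P]]   [S -> [ P ]]
[[P]] => [[S]]   [P -> S]
[[S]] => [[[]]]   [S -> [ ]]

P=>S=>[P]=>[S]=>[[P]]=>[[S]]=>[[[]]]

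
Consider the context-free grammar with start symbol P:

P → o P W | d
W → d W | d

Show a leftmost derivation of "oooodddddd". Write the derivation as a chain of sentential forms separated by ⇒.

P⇒oPW⇒ooPWW⇒oooPWWW⇒ooooPWWWW⇒oooodWWWW⇒ooooddWWW⇒oooodddWWW⇒ooooddddWW⇒oooodddddW⇒oooodddddd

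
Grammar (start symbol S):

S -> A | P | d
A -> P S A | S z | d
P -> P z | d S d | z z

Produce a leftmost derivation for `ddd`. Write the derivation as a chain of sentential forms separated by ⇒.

S ⇒ P   [S -> P]
P ⇒ dSd   [P -> d S d]
dSd ⇒ ddd   [S -> d]

S ⇒ P ⇒ dSd ⇒ ddd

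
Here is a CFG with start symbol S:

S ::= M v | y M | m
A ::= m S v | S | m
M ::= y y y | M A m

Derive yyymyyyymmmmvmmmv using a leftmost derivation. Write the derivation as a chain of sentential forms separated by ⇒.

S⇒Mv⇒MAmv⇒MAmAmv⇒yyyAmAmv⇒yyymSvmAmv⇒yyymyMvmAmv⇒yyymyMAmvmAmv⇒yyymyMAmAmvmAmv⇒yyymyyyyAmAmvmAmv⇒yyymyyyymmAmvmAmv⇒yyymyyyymmmmvmAmv⇒yyymyyyymmmmvmmmv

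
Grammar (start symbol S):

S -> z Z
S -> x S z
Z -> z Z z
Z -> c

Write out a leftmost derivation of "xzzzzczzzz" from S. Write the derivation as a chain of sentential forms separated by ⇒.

S⇒xSz⇒xzZz⇒xzzZzz⇒xzzzZzzz⇒xzzzzZzzzz⇒xzzzzczzzz

S ⇒ xSz   [S -> x S z]
xSz ⇒ xzZz   [S -> z Z]
xzZz ⇒ xzzZzz   [Z -> z Z z]
xzzZzz ⇒ xzzzZzzz   [Z -> z Z z]
xzzzZzzz ⇒ xzzzzZzzzz   [Z -> z Z z]
xzzzzZzzzz ⇒ xzzzzczzzz   [Z -> c]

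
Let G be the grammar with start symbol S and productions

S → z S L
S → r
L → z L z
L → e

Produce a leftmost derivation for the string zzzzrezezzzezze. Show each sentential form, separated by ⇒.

S ⇒ zSL ⇒ zzSLL ⇒ zzzSLLL ⇒ zzzzSLLLL ⇒ zzzzrLLLL ⇒ zzzzreLLL ⇒ zzzzrezLzLL ⇒ zzzzrezezLL ⇒ zzzzrezezzLzL ⇒ zzzzrezezzzLzzL ⇒ zzzzrezezzzezzL ⇒ zzzzrezezzzezze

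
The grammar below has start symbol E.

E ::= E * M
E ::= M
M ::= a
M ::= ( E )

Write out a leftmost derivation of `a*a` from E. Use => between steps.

E=>E*M=>M*M=>a*M=>a*a

E => E*M   [E ::= E * M]
E*M => M*M   [E ::= M]
M*M => a*M   [M ::= a]
a*M => a*a   [M ::= a]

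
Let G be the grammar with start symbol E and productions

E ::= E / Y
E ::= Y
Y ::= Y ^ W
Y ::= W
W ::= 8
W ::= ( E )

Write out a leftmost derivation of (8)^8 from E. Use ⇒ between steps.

E ⇒ Y   [E ::= Y]
Y ⇒ Y^W   [Y ::= Y ^ W]
Y^W ⇒ W^W   [Y ::= W]
W^W ⇒ (E)^W   [W ::= ( E )]
(E)^W ⇒ (Y)^W   [E ::= Y]
(Y)^W ⇒ (W)^W   [Y ::= W]
(W)^W ⇒ (8)^W   [W ::= 8]
(8)^W ⇒ (8)^8   [W ::= 8]

E ⇒ Y ⇒ Y^W ⇒ W^W ⇒ (E)^W ⇒ (Y)^W ⇒ (W)^W ⇒ (8)^W ⇒ (8)^8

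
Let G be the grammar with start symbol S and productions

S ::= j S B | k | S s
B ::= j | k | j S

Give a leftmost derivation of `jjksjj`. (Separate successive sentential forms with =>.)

S => jSB => jjSBB => jjSsBB => jjksBB => jjksjB => jjksjj

S => jSB   [S ::= j S B]
jSB => jjSBB   [S ::= j S B]
jjSBB => jjSsBB   [S ::= S s]
jjSsBB => jjksBB   [S ::= k]
jjksBB => jjksjB   [B ::= j]
jjksjB => jjksjj   [B ::= j]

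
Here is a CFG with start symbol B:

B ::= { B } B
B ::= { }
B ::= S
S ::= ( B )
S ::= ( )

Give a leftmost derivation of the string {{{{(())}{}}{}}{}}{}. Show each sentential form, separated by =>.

B => {B}B   [B ::= { B } B]
{B}B => {{B}B}B   [B ::= { B } B]
{{B}B}B => {{{B}B}B}B   [B ::= { B } B]
{{{B}B}B}B => {{{{B}B}B}B}B   [B ::= { B } B]
{{{{B}B}B}B}B => {{{{S}B}B}B}B   [B ::= S]
{{{{S}B}B}B}B => {{{{(B)}B}B}B}B   [S ::= ( B )]
{{{{(B)}B}B}B}B => {{{{(S)}B}B}B}B   [B ::= S]
{{{{(S)}B}B}B}B => {{{{(())}B}B}B}B   [S ::= ( )]
{{{{(())}B}B}B}B => {{{{(())}{}}B}B}B   [B ::= { }]
{{{{(())}{}}B}B}B => {{{{(())}{}}{}}B}B   [B ::= { }]
{{{{(())}{}}{}}B}B => {{{{(())}{}}{}}{}}B   [B ::= { }]
{{{{(())}{}}{}}{}}B => {{{{(())}{}}{}}{}}{}   [B ::= { }]

B => {B}B => {{B}B}B => {{{B}B}B}B => {{{{B}B}B}B}B => {{{{S}B}B}B}B => {{{{(B)}B}B}B}B => {{{{(S)}B}B}B}B => {{{{(())}B}B}B}B => {{{{(())}{}}B}B}B => {{{{(())}{}}{}}B}B => {{{{(())}{}}{}}{}}B => {{{{(())}{}}{}}{}}{}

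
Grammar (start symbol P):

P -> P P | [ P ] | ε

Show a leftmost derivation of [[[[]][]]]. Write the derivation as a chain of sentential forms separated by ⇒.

P⇒PP⇒PPP⇒[P]PP⇒[[P]]PP⇒[[PP]]PP⇒[[[P]P]]PP⇒[[[[P]]P]]PP⇒[[[[]]P]]PP⇒[[[[]][P]]]PP⇒[[[[]][]]]PP⇒[[[[]][]]]P⇒[[[[]][]]]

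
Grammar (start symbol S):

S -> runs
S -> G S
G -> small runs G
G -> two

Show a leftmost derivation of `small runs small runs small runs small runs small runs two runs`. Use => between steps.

S => G S => small runs G S => small runs small runs G S => small runs small runs small runs G S => small runs small runs small runs small runs G S => small runs small runs small runs small runs small runs G S => small runs small runs small runs small runs small runs two S => small runs small runs small runs small runs small runs two runs

S => G S   [S -> G S]
G S => small runs G S   [G -> small runs G]
small runs G S => small runs small runs G S   [G -> small runs G]
small runs small runs G S => small runs small runs small runs G S   [G -> small runs G]
small runs small runs small runs G S => small runs small runs small runs small runs G S   [G -> small runs G]
small runs small runs small runs small runs G S => small runs small runs small runs small runs small runs G S   [G -> small runs G]
small runs small runs small runs small runs small runs G S => small runs small runs small runs small runs small runs two S   [G -> two]
small runs small runs small runs small runs small runs two S => small runs small runs small runs small runs small runs two runs   [S -> runs]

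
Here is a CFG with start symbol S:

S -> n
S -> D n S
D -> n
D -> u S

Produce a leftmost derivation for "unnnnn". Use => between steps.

S => DnS   [S -> D n S]
DnS => uSnS   [D -> u S]
uSnS => unnS   [S -> n]
unnS => unnDnS   [S -> D n S]
unnDnS => unnnnS   [D -> n]
unnnnS => unnnnn   [S -> n]

S => DnS => uSnS => unnS => unnDnS => unnnnS => unnnnn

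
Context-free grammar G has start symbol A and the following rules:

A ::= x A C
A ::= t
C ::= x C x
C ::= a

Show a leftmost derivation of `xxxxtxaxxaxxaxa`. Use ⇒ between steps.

A ⇒ xAC   [A ::= x A C]
xAC ⇒ xxACC   [A ::= x A C]
xxACC ⇒ xxxACCC   [A ::= x A C]
xxxACCC ⇒ xxxxACCCC   [A ::= x A C]
xxxxACCCC ⇒ xxxxtCCCC   [A ::= t]
xxxxtCCCC ⇒ xxxxtxCxCCC   [C ::= x C x]
xxxxtxCxCCC ⇒ xxxxtxaxCCC   [C ::= a]
xxxxtxaxCCC ⇒ xxxxtxaxxCxCC   [C ::= x C x]
xxxxtxaxxCxCC ⇒ xxxxtxaxxaxCC   [C ::= a]
xxxxtxaxxaxCC ⇒ xxxxtxaxxaxxCxC   [C ::= x C x]
xxxxtxaxxaxxCxC ⇒ xxxxtxaxxaxxaxC   [C ::= a]
xxxxtxaxxaxxaxC ⇒ xxxxtxaxxaxxaxa   [C ::= a]

A⇒xAC⇒xxACC⇒xxxACCC⇒xxxxACCCC⇒xxxxtCCCC⇒xxxxtxCxCCC⇒xxxxtxaxCCC⇒xxxxtxaxxCxCC⇒xxxxtxaxxaxCC⇒xxxxtxaxxaxxCxC⇒xxxxtxaxxaxxaxC⇒xxxxtxaxxaxxaxa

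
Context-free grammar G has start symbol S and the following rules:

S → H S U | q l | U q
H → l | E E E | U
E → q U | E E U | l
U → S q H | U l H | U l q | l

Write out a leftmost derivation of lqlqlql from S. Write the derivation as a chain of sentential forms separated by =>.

S => HSU => USU => lSU => lqlU => lqlSqH => lqlqlqH => lqlqlql

S => HSU   [S → H S U]
HSU => USU   [H → U]
USU => lSU   [U → l]
lSU => lqlU   [S → q l]
lqlU => lqlSqH   [U → S q H]
lqlSqH => lqlqlqH   [S → q l]
lqlqlqH => lqlqlql   [H → l]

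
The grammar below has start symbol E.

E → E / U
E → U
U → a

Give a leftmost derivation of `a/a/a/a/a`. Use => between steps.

E => E/U => E/U/U => E/U/U/U => E/U/U/U/U => U/U/U/U/U => a/U/U/U/U => a/a/U/U/U => a/a/a/U/U => a/a/a/a/U => a/a/a/a/a

E => E/U   [E → E / U]
E/U => E/U/U   [E → E / U]
E/U/U => E/U/U/U   [E → E / U]
E/U/U/U => E/U/U/U/U   [E → E / U]
E/U/U/U/U => U/U/U/U/U   [E → U]
U/U/U/U/U => a/U/U/U/U   [U → a]
a/U/U/U/U => a/a/U/U/U   [U → a]
a/a/U/U/U => a/a/a/U/U   [U → a]
a/a/a/U/U => a/a/a/a/U   [U → a]
a/a/a/a/U => a/a/a/a/a   [U → a]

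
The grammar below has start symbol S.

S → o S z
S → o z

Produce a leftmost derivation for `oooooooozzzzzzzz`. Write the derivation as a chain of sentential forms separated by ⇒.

S⇒oSz⇒ooSzz⇒oooSzzz⇒ooooSzzzz⇒oooooSzzzzz⇒ooooooSzzzzzz⇒oooooooSzzzzzzz⇒oooooooozzzzzzzz

S ⇒ oSz   [S → o S z]
oSz ⇒ ooSzz   [S → o S z]
ooSzz ⇒ oooSzzz   [S → o S z]
oooSzzz ⇒ ooooSzzzz   [S → o S z]
ooooSzzzz ⇒ oooooSzzzzz   [S → o S z]
oooooSzzzzz ⇒ ooooooSzzzzzz   [S → o S z]
ooooooSzzzzzz ⇒ oooooooSzzzzzzz   [S → o S z]
oooooooSzzzzzzz ⇒ oooooooozzzzzzzz   [S → o z]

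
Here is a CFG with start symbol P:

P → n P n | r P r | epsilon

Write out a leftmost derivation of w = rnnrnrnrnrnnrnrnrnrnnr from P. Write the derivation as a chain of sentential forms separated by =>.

P => rPr   [P → r P r]
rPr => rnPnr   [P → n P n]
rnPnr => rnnPnnr   [P → n P n]
rnnPnnr => rnnrPrnnr   [P → r P r]
rnnrPrnnr => rnnrnPnrnnr   [P → n P n]
rnnrnPnrnnr => rnnrnrPrnrnnr   [P → r P r]
rnnrnrPrnrnnr => rnnrnrnPnrnrnnr   [P → n P n]
rnnrnrnPnrnrnnr => rnnrnrnrPrnrnrnnr   [P → r P r]
rnnrnrnrPrnrnrnnr => rnnrnrnrnPnrnrnrnnr   [P → n P n]
rnnrnrnrnPnrnrnrnnr => rnnrnrnrnrPrnrnrnrnnr   [P → r P r]
rnnrnrnrnrPrnrnrnrnnr => rnnrnrnrnrnPnrnrnrnrnnr   [P → n P n]
rnnrnrnrnrnPnrnrnrnrnnr => rnnrnrnrnrnnrnrnrnrnnr   [P → epsilon]

P => rPr => rnPnr => rnnPnnr => rnnrPrnnr => rnnrnPnrnnr => rnnrnrPrnrnnr => rnnrnrnPnrnrnnr => rnnrnrnrPrnrnrnnr => rnnrnrnrnPnrnrnrnnr => rnnrnrnrnrPrnrnrnrnnr => rnnrnrnrnrnPnrnrnrnrnnr => rnnrnrnrnrnnrnrnrnrnnr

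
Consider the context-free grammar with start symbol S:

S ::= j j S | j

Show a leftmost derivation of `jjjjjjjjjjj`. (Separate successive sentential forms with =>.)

S => jjS => jjjjS => jjjjjjS => jjjjjjjjS => jjjjjjjjjjS => jjjjjjjjjjj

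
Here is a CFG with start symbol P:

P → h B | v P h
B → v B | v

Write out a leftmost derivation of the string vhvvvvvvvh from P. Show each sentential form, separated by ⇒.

P⇒vPh⇒vhBh⇒vhvBh⇒vhvvBh⇒vhvvvBh⇒vhvvvvBh⇒vhvvvvvBh⇒vhvvvvvvBh⇒vhvvvvvvvh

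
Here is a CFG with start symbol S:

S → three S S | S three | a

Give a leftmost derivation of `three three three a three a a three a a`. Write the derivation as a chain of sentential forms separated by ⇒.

S ⇒ three S S ⇒ three three S S S ⇒ three three S three S S ⇒ three three three S S three S S ⇒ three three three a S three S S ⇒ three three three a three S S three S S ⇒ three three three a three a S three S S ⇒ three three three a three a a three S S ⇒ three three three a three a a three a S ⇒ three three three a three a a three a a

S ⇒ three S S   [S → three S S]
three S S ⇒ three three S S S   [S → three S S]
three three S S S ⇒ three three S three S S   [S → S three]
three three S three S S ⇒ three three three S S three S S   [S → three S S]
three three three S S three S S ⇒ three three three a S three S S   [S → a]
three three three a S three S S ⇒ three three three a three S S three S S   [S → three S S]
three three three a three S S three S S ⇒ three three three a three a S three S S   [S → a]
three three three a three a S three S S ⇒ three three three a three a a three S S   [S → a]
three three three a three a a three S S ⇒ three three three a three a a three a S   [S → a]
three three three a three a a three a S ⇒ three three three a three a a three a a   [S → a]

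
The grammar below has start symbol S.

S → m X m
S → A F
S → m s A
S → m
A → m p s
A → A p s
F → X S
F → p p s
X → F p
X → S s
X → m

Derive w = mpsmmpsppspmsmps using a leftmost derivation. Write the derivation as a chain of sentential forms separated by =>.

S=>AF=>mpsF=>mpsXS=>mpsFpS=>mpsXSpS=>mpsmSpS=>mpsmAFpS=>mpsmmpsFpS=>mpsmmpsppspS=>mpsmmpsppspmsA=>mpsmmpsppspmsmps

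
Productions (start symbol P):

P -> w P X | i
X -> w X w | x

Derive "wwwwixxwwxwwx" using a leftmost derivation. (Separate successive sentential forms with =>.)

P => wPX => wwPXX => wwwPXXX => wwwwPXXXX => wwwwiXXXX => wwwwixXXX => wwwwixxXX => wwwwixxwXwX => wwwwixxwwXwwX => wwwwixxwwxwwX => wwwwixxwwxwwx

P => wPX   [P -> w P X]
wPX => wwPXX   [P -> w P X]
wwPXX => wwwPXXX   [P -> w P X]
wwwPXXX => wwwwPXXXX   [P -> w P X]
wwwwPXXXX => wwwwiXXXX   [P -> i]
wwwwiXXXX => wwwwixXXX   [X -> x]
wwwwixXXX => wwwwixxXX   [X -> x]
wwwwixxXX => wwwwixxwXwX   [X -> w X w]
wwwwixxwXwX => wwwwixxwwXwwX   [X -> w X w]
wwwwixxwwXwwX => wwwwixxwwxwwX   [X -> x]
wwwwixxwwxwwX => wwwwixxwwxwwx   [X -> x]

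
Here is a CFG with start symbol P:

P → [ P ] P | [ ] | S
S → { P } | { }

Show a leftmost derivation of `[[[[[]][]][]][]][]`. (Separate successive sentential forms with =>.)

P => [P]P => [[P]P]P => [[[P]P]P]P => [[[[P]P]P]P]P => [[[[[]]P]P]P]P => [[[[[]][]]P]P]P => [[[[[]][]][]]P]P => [[[[[]][]][]][]]P => [[[[[]][]][]][]][]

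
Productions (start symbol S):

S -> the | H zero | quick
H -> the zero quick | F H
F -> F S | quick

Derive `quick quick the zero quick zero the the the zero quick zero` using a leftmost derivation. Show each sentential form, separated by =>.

S => H zero => F H zero => quick H zero => quick F H zero => quick F S H zero => quick F S S H zero => quick F S S S H zero => quick quick S S S H zero => quick quick H zero S S H zero => quick quick the zero quick zero S S H zero => quick quick the zero quick zero the S H zero => quick quick the zero quick zero the the H zero => quick quick the zero quick zero the the the zero quick zero

S => H zero   [S -> H zero]
H zero => F H zero   [H -> F H]
F H zero => quick H zero   [F -> quick]
quick H zero => quick F H zero   [H -> F H]
quick F H zero => quick F S H zero   [F -> F S]
quick F S H zero => quick F S S H zero   [F -> F S]
quick F S S H zero => quick F S S S H zero   [F -> F S]
quick F S S S H zero => quick quick S S S H zero   [F -> quick]
quick quick S S S H zero => quick quick H zero S S H zero   [S -> H zero]
quick quick H zero S S H zero => quick quick the zero quick zero S S H zero   [H -> the zero quick]
quick quick the zero quick zero S S H zero => quick quick the zero quick zero the S H zero   [S -> the]
quick quick the zero quick zero the S H zero => quick quick the zero quick zero the the H zero   [S -> the]
quick quick the zero quick zero the the H zero => quick quick the zero quick zero the the the zero quick zero   [H -> the zero quick]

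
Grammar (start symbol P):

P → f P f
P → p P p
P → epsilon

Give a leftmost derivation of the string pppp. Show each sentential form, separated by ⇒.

P ⇒ pPp ⇒ ppPpp ⇒ pppp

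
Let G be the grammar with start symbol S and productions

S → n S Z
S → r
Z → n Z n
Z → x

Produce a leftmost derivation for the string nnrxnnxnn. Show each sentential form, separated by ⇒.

S ⇒ nSZ ⇒ nnSZZ ⇒ nnrZZ ⇒ nnrxZ ⇒ nnrxnZn ⇒ nnrxnnZnn ⇒ nnrxnnxnn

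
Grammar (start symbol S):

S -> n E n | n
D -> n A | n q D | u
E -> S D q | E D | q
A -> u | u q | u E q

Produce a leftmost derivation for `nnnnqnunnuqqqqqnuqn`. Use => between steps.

S => nEn => nSDqn => nnEnDqn => nnSDqnDqn => nnnDqnDqn => nnnnqDqnDqn => nnnnqnAqnDqn => nnnnqnuEqqnDqn => nnnnqnuSDqqqnDqn => nnnnqnunDqqqnDqn => nnnnqnunnAqqqnDqn => nnnnqnunnuEqqqqnDqn => nnnnqnunnuqqqqqnDqn => nnnnqnunnuqqqqqnuqn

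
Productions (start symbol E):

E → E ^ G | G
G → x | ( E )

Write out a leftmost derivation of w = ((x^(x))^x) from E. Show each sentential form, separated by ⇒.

E⇒G⇒(E)⇒(E^G)⇒(G^G)⇒((E)^G)⇒((E^G)^G)⇒((G^G)^G)⇒((x^G)^G)⇒((x^(E))^G)⇒((x^(G))^G)⇒((x^(x))^G)⇒((x^(x))^x)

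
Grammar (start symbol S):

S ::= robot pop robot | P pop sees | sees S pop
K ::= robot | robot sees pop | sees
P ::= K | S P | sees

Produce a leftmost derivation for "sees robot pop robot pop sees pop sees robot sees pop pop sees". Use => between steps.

S => P pop sees => S P pop sees => P pop sees P pop sees => S P pop sees P pop sees => sees S pop P pop sees P pop sees => sees robot pop robot pop P pop sees P pop sees => sees robot pop robot pop sees pop sees P pop sees => sees robot pop robot pop sees pop sees K pop sees => sees robot pop robot pop sees pop sees robot sees pop pop sees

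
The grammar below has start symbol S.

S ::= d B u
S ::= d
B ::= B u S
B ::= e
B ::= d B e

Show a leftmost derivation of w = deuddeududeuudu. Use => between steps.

S => dBu => dBuSu => dBuSuSu => deuSuSu => deudBuuSu => deuddBeuuSu => deuddBuSeuuSu => deuddBuSuSeuuSu => deuddeuSuSeuuSu => deuddeuduSeuuSu => deuddeududeuuSu => deuddeududeuudu

S => dBu   [S ::= d B u]
dBu => dBuSu   [B ::= B u S]
dBuSu => dBuSuSu   [B ::= B u S]
dBuSuSu => deuSuSu   [B ::= e]
deuSuSu => deudBuuSu   [S ::= d B u]
deudBuuSu => deuddBeuuSu   [B ::= d B e]
deuddBeuuSu => deuddBuSeuuSu   [B ::= B u S]
deuddBuSeuuSu => deuddBuSuSeuuSu   [B ::= B u S]
deuddBuSuSeuuSu => deuddeuSuSeuuSu   [B ::= e]
deuddeuSuSeuuSu => deuddeuduSeuuSu   [S ::= d]
deuddeuduSeuuSu => deuddeududeuuSu   [S ::= d]
deuddeududeuuSu => deuddeududeuudu   [S ::= d]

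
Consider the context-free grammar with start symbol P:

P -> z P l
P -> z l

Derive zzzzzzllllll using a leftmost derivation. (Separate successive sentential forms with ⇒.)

P ⇒ zPl   [P -> z P l]
zPl ⇒ zzPll   [P -> z P l]
zzPll ⇒ zzzPlll   [P -> z P l]
zzzPlll ⇒ zzzzPllll   [P -> z P l]
zzzzPllll ⇒ zzzzzPlllll   [P -> z P l]
zzzzzPlllll ⇒ zzzzzzllllll   [P -> z l]

P⇒zPl⇒zzPll⇒zzzPlll⇒zzzzPllll⇒zzzzzPlllll⇒zzzzzzllllll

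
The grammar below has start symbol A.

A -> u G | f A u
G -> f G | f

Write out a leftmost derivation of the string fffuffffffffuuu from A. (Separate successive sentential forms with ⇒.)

A⇒fAu⇒ffAuu⇒fffAuuu⇒fffuGuuu⇒fffufGuuu⇒fffuffGuuu⇒fffufffGuuu⇒fffuffffGuuu⇒fffufffffGuuu⇒fffuffffffGuuu⇒fffufffffffGuuu⇒fffuffffffffuuu

A ⇒ fAu   [A -> f A u]
fAu ⇒ ffAuu   [A -> f A u]
ffAuu ⇒ fffAuuu   [A -> f A u]
fffAuuu ⇒ fffuGuuu   [A -> u G]
fffuGuuu ⇒ fffufGuuu   [G -> f G]
fffufGuuu ⇒ fffuffGuuu   [G -> f G]
fffuffGuuu ⇒ fffufffGuuu   [G -> f G]
fffufffGuuu ⇒ fffuffffGuuu   [G -> f G]
fffuffffGuuu ⇒ fffufffffGuuu   [G -> f G]
fffufffffGuuu ⇒ fffuffffffGuuu   [G -> f G]
fffuffffffGuuu ⇒ fffufffffffGuuu   [G -> f G]
fffufffffffGuuu ⇒ fffuffffffffuuu   [G -> f]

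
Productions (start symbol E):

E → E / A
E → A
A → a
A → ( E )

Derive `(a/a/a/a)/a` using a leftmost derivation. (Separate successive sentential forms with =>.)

E => E/A   [E → E / A]
E/A => A/A   [E → A]
A/A => (E)/A   [A → ( E )]
(E)/A => (E/A)/A   [E → E / A]
(E/A)/A => (E/A/A)/A   [E → E / A]
(E/A/A)/A => (E/A/A/A)/A   [E → E / A]
(E/A/A/A)/A => (A/A/A/A)/A   [E → A]
(A/A/A/A)/A => (a/A/A/A)/A   [A → a]
(a/A/A/A)/A => (a/a/A/A)/A   [A → a]
(a/a/A/A)/A => (a/a/a/A)/A   [A → a]
(a/a/a/A)/A => (a/a/a/a)/A   [A → a]
(a/a/a/a)/A => (a/a/a/a)/a   [A → a]

E => E/A => A/A => (E)/A => (E/A)/A => (E/A/A)/A => (E/A/A/A)/A => (A/A/A/A)/A => (a/A/A/A)/A => (a/a/A/A)/A => (a/a/a/A)/A => (a/a/a/a)/A => (a/a/a/a)/a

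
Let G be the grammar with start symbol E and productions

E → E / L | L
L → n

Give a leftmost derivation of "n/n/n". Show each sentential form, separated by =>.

E=>E/L=>E/L/L=>L/L/L=>n/L/L=>n/n/L=>n/n/n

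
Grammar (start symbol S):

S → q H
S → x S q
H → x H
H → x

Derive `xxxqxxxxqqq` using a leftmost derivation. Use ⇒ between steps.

S ⇒ xSq ⇒ xxSqq ⇒ xxxSqqq ⇒ xxxqHqqq ⇒ xxxqxHqqq ⇒ xxxqxxHqqq ⇒ xxxqxxxHqqq ⇒ xxxqxxxxqqq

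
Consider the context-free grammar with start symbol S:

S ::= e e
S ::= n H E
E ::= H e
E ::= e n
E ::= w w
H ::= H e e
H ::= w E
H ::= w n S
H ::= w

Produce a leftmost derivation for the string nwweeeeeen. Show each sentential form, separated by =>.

S=>nHE=>nHeeE=>nHeeeeE=>nwEeeeeE=>nwHeeeeeE=>nwweeeeeE=>nwweeeeeen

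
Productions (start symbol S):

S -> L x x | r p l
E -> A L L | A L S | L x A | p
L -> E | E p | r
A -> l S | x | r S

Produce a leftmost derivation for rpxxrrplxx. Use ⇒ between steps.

S ⇒ Lxx   [S -> L x x]
Lxx ⇒ Exx   [L -> E]
Exx ⇒ ALSxx   [E -> A L S]
ALSxx ⇒ rSLSxx   [A -> r S]
rSLSxx ⇒ rLxxLSxx   [S -> L x x]
rLxxLSxx ⇒ rExxLSxx   [L -> E]
rExxLSxx ⇒ rpxxLSxx   [E -> p]
rpxxLSxx ⇒ rpxxrSxx   [L -> r]
rpxxrSxx ⇒ rpxxrrplxx   [S -> r p l]

S ⇒ Lxx ⇒ Exx ⇒ ALSxx ⇒ rSLSxx ⇒ rLxxLSxx ⇒ rExxLSxx ⇒ rpxxLSxx ⇒ rpxxrSxx ⇒ rpxxrrplxx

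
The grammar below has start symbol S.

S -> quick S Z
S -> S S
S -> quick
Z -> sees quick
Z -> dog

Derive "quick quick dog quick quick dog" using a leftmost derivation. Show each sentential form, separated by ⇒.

S ⇒ S S   [S -> S S]
S S ⇒ quick S Z S   [S -> quick S Z]
quick S Z S ⇒ quick quick Z S   [S -> quick]
quick quick Z S ⇒ quick quick dog S   [Z -> dog]
quick quick dog S ⇒ quick quick dog quick S Z   [S -> quick S Z]
quick quick dog quick S Z ⇒ quick quick dog quick quick Z   [S -> quick]
quick quick dog quick quick Z ⇒ quick quick dog quick quick dog   [Z -> dog]

S ⇒ S S ⇒ quick S Z S ⇒ quick quick Z S ⇒ quick quick dog S ⇒ quick quick dog quick S Z ⇒ quick quick dog quick quick Z ⇒ quick quick dog quick quick dog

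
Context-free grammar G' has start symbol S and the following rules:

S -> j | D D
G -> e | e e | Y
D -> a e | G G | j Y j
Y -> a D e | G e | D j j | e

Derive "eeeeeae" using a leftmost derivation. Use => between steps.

S => DD   [S -> D D]
DD => GGD   [D -> G G]
GGD => YGD   [G -> Y]
YGD => GeGD   [Y -> G e]
GeGD => eeeGD   [G -> e e]
eeeGD => eeeeeD   [G -> e e]
eeeeeD => eeeeeae   [D -> a e]

S => DD => GGD => YGD => GeGD => eeeGD => eeeeeD => eeeeeae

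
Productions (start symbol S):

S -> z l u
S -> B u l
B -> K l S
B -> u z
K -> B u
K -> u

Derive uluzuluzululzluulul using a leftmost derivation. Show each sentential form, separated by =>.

S=>Bul=>KlSul=>ulSul=>ulBulul=>ulKlSulul=>ulBulSulul=>ulKlSulSulul=>ulBulSulSulul=>uluzulSulSulul=>uluzulBululSulul=>uluzuluzululSulul=>uluzuluzululzluulul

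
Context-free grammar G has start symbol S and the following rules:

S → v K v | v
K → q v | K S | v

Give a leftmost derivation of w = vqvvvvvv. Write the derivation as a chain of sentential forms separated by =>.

S => vKv   [S → v K v]
vKv => vKSv   [K → K S]
vKSv => vKSSv   [K → K S]
vKSSv => vKSSSv   [K → K S]
vKSSSv => vKSSSSv   [K → K S]
vKSSSSv => vqvSSSSv   [K → q v]
vqvSSSSv => vqvvSSSv   [S → v]
vqvvSSSv => vqvvvSSv   [S → v]
vqvvvSSv => vqvvvvSv   [S → v]
vqvvvvSv => vqvvvvvv   [S → v]

S => vKv => vKSv => vKSSv => vKSSSv => vKSSSSv => vqvSSSSv => vqvvSSSv => vqvvvSSv => vqvvvvSv => vqvvvvvv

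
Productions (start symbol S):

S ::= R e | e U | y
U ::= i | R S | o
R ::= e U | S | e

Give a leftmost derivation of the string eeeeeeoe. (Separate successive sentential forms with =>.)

S => Re => Se => eUe => eRSe => eSSe => eeUSe => eeRSSe => eeeSSe => eeeReSe => eeeeeSe => eeeeeeUe => eeeeeeoe

S => Re   [S ::= R e]
Re => Se   [R ::= S]
Se => eUe   [S ::= e U]
eUe => eRSe   [U ::= R S]
eRSe => eSSe   [R ::= S]
eSSe => eeUSe   [S ::= e U]
eeUSe => eeRSSe   [U ::= R S]
eeRSSe => eeeSSe   [R ::= e]
eeeSSe => eeeReSe   [S ::= R e]
eeeReSe => eeeeeSe   [R ::= e]
eeeeeSe => eeeeeeUe   [S ::= e U]
eeeeeeUe => eeeeeeoe   [U ::= o]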